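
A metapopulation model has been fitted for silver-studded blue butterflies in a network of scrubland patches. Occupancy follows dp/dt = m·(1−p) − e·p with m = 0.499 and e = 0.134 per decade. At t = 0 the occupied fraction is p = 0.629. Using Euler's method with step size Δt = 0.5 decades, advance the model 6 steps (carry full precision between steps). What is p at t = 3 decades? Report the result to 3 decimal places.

Update rule: p ← p + [m·(1−p) − e·p]·Δt with Δt = 0.5.
step 1: Δp = +0.05042, p = 0.67942
step 2: Δp = +0.03446, p = 0.71388
step 3: Δp = +0.02356, p = 0.73744
step 4: Δp = +0.01610, p = 0.75354
step 5: Δp = +0.01100, p = 0.76454
step 6: Δp = +0.00752, p = 0.77207

0.772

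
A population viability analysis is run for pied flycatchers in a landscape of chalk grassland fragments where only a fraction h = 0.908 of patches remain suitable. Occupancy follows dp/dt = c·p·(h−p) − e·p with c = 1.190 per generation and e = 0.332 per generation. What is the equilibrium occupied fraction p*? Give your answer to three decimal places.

Setting dp/dt = 0 and dividing by p* gives c·(h−p*) = e.
So p* = h − e/c = 0.908 − 0.332/1.190 = 0.908 − 0.2790 = 0.6290.

0.629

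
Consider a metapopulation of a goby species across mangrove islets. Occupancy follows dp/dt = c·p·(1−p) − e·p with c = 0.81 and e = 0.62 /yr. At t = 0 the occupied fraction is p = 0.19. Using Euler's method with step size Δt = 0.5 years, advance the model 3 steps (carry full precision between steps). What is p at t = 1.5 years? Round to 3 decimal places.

0.200

Update rule: p ← p + [c·p·(1−p) − e·p]·Δt with Δt = 0.5.
step 1: Δp = +0.00343, p = 0.19343
step 2: Δp = +0.00322, p = 0.19665
step 3: Δp = +0.00302, p = 0.19967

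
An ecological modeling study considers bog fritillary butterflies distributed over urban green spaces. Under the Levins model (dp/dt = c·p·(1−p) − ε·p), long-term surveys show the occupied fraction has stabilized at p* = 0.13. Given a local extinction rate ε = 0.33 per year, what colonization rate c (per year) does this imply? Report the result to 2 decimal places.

At equilibrium c(1−p*) = ε, so c = ε/(1−p*).
c = 0.33/(1 − 0.13) = 0.33/0.8700 = 0.3793.

0.38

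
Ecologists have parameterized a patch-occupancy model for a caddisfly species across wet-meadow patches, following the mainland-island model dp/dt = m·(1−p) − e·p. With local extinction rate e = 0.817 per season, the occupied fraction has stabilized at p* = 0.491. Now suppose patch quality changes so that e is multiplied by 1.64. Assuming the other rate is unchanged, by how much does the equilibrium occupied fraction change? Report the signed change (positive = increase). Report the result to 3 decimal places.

-0.121

Balance m(1−p*) = e·p* gives m = e·p*/(1−p*) = 0.817×0.49100/0.50900 = 0.78811.
New p* = m/(m+e) = 0.78811/(0.78811+1.33988) = 0.37035.
Δp* = 0.37035 − 0.49100 = -0.12065.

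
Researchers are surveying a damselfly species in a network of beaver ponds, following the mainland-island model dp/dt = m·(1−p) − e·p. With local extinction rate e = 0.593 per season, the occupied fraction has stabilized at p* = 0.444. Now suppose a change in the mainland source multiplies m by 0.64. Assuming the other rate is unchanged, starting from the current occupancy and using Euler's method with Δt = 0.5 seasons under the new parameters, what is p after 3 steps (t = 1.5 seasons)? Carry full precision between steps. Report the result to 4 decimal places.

Balance m(1−p*) = e·p* gives m = e·p*/(1−p*) = 0.593×0.44400/0.55600 = 0.47355.
Starting from p₀ = 0.44400; update p ← p + (dp/dt)·Δt with the new parameters.
p: 0.44400 → 0.39661  (Δp = -0.04739)
p: 0.39661 → 0.37045  (Δp = -0.02616)
p: 0.37045 → 0.35601  (Δp = -0.01444)

0.3560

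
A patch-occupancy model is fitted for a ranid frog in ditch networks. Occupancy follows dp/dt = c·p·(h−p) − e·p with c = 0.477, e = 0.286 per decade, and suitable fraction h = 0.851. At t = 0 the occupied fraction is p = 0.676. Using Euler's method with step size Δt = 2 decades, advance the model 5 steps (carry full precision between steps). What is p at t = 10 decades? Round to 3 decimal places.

0.283

Update rule: p ← p + [c·p·(h−p) − e·p]·Δt with Δt = 2.
step 1: Δp = -0.27381, p = 0.40219
step 2: Δp = -0.05785, p = 0.34434
step 3: Δp = -0.03052, p = 0.31381
step 4: Δp = -0.01868, p = 0.29513
step 5: Δp = -0.01231, p = 0.28283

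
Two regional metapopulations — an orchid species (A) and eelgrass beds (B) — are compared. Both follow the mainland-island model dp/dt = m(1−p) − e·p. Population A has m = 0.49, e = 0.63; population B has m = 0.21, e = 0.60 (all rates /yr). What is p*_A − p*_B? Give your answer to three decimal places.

0.178

A: p*_A = m/(m+e) = 0.49/1.1200 = 0.4375.
B: p*_B = 0.21/0.8100 = 0.2593.
p*_A − p*_B = 0.4375 − 0.2593 = 0.1782.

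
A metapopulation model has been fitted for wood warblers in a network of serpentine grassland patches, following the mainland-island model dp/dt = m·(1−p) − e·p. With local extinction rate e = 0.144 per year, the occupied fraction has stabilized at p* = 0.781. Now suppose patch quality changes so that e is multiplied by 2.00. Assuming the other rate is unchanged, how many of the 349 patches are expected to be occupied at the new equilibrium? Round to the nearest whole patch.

224

Balance m(1−p*) = e·p* gives m = e·p*/(1−p*) = 0.144×0.78100/0.21900 = 0.51353.
New p* = m/(m+e) = 0.51353/(0.51353+0.28800) = 0.64069.
Expected occupied = 349 × 0.64069 = 223.60 ≈ 224.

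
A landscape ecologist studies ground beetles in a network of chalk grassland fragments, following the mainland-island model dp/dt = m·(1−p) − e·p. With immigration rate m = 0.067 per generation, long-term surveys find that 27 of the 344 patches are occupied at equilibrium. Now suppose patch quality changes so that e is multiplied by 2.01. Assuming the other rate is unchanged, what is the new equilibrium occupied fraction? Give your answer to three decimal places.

0.041

Observed p* = 27/344 = 0.07849.
Balance m(1−p*) = e·p* gives e = m(1−p*)/p* = 0.067×0.92151/0.07849 = 0.78661.
New p* = m/(m+e) = 0.06700/(0.06700+1.58109) = 0.04065.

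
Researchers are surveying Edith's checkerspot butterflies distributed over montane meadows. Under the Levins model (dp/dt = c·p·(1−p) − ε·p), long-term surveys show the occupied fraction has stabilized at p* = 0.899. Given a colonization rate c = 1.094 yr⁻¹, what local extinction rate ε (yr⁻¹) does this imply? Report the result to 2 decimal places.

At equilibrium c(1−p*) = ε.
ε = 1.094 × (1 − 0.899) = 1.094 × 0.1010 = 0.1105.

0.11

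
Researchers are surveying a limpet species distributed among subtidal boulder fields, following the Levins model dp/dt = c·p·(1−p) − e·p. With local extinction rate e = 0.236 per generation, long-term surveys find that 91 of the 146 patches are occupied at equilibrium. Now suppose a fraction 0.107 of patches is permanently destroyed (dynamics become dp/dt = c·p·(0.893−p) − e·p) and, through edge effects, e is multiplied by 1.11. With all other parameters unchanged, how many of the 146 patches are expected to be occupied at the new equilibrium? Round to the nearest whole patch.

69

Observed p* = 91/146 = 0.62329.
Balance c(1−p*) = e gives c = e/(1 − 0.62329) = 0.236/0.37671 = 0.62648.
New p* = 0.893 − e/c = 0.893 − 0.26196/0.62648 = 0.47485.
Expected occupied = 146 × 0.47485 = 69.33 ≈ 69.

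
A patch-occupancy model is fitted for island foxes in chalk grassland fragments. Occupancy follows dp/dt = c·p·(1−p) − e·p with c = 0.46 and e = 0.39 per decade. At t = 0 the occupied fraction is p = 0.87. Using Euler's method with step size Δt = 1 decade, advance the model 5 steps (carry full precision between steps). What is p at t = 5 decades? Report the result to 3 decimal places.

0.321

Update rule: p ← p + [c·p·(1−p) − e·p]·Δt with Δt = 1.
t = 1: p = 0.87000 + (-0.28727) = 0.58273
t = 2: p = 0.58273 + (-0.11541) = 0.46731
t = 3: p = 0.46731 + (-0.06774) = 0.39957
t = 4: p = 0.39957 + (-0.04547) = 0.35410
t = 5: p = 0.35410 + (-0.03289) = 0.32121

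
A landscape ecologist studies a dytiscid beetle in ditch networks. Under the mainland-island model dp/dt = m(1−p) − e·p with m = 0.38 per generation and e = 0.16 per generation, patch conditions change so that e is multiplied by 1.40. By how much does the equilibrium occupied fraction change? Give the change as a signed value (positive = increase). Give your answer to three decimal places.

Before: p* = 0.38/(0.38+0.16) = 0.7037.
After: m = 0.38, e = 0.224; p* = 0.38/0.6040 = 0.6291.
Δp* = 0.6291 − 0.7037 = -0.0746.

-0.075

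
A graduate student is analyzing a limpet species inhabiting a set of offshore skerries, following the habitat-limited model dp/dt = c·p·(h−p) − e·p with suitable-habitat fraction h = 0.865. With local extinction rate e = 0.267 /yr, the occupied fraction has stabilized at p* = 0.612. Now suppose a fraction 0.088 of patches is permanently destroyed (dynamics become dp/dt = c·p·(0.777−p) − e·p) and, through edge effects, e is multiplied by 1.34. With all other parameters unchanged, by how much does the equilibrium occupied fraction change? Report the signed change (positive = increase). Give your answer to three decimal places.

-0.174

Balance c(h−p*) = e gives c = e/(0.865 − 0.61200) = 0.267/0.25300 = 1.05534.
New p* = 0.777 − e/c = 0.777 − 0.35778/1.05534 = 0.43798.
Δp* = 0.43798 − 0.61200 = -0.17402.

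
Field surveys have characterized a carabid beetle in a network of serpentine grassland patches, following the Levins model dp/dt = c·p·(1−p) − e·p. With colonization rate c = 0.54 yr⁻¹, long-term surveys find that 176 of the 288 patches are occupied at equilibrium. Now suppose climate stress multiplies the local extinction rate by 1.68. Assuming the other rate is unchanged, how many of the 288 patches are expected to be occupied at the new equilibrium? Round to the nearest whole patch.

100

Observed p* = 176/288 = 0.61111.
Balance c(1−p*) = e gives e = 0.54×(1 − 0.61111) = 0.21000.
New p* = 1 − e/c = 1 − 0.35280/0.54000 = 0.34667.
Expected occupied = 288 × 0.34667 = 99.84 ≈ 100.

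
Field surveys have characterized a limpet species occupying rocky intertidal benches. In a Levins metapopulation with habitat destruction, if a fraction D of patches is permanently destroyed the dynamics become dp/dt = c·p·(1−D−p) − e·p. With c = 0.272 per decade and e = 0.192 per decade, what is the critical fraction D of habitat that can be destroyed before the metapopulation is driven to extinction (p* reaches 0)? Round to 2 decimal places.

The nontrivial equilibrium is p* = (1−D) − e/c; extinction occurs when this hits zero.
So D_crit = 1 − e/c = 1 − 0.192/0.272 = 1 − 0.7059 = 0.2941.
Note this equals the original equilibrium occupancy — the Levins extinction-debt result.

0.29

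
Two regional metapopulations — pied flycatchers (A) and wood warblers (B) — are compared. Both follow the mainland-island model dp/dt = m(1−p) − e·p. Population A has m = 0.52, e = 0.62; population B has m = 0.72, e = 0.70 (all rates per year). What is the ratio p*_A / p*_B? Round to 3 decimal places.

0.900

A: p*_A = m/(m+e) = 0.52/1.1400 = 0.4561.
B: p*_B = 0.72/1.4200 = 0.5070.
p*_A / p*_B = 0.4561/0.5070 = 0.8996.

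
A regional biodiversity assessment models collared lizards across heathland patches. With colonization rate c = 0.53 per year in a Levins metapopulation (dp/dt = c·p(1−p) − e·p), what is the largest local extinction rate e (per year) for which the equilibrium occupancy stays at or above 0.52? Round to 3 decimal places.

1 − e/c ≥ 0.52 ⇒ e ≤ c(1 − 0.52) = 0.53 × 0.4800.
e_max = 0.2544.

0.254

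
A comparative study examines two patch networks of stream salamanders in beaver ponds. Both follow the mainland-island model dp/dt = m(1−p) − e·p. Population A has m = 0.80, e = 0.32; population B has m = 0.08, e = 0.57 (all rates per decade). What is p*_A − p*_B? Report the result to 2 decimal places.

A: p*_A = m/(m+e) = 0.80/1.1200 = 0.7143.
B: p*_B = 0.08/0.6500 = 0.1231.
p*_A − p*_B = 0.7143 − 0.1231 = 0.5912.

0.59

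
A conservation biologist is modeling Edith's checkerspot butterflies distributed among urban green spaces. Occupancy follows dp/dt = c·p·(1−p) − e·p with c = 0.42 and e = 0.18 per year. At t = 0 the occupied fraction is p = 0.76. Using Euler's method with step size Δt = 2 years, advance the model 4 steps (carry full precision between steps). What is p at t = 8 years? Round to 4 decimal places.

0.5793

Update rule: p ← p + [c·p·(1−p) − e·p]·Δt with Δt = 2.
t = 2: p = 0.76000 + (-0.12038) = 0.63962
t = 4: p = 0.63962 + (-0.03664) = 0.60298
t = 6: p = 0.60298 + (-0.01598) = 0.58700
t = 8: p = 0.58700 + (-0.00768) = 0.57932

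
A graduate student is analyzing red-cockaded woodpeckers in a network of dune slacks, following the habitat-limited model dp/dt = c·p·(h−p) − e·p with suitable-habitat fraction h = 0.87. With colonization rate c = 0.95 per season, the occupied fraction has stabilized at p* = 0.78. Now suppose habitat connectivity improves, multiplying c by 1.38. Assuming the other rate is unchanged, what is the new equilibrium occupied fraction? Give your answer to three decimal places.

0.805

Balance c(h−p*) = e gives e = 0.95×(0.87 − 0.78000) = 0.08550.
New p* = 0.87 − e/c = 0.87 − 0.08550/1.31100 = 0.80478.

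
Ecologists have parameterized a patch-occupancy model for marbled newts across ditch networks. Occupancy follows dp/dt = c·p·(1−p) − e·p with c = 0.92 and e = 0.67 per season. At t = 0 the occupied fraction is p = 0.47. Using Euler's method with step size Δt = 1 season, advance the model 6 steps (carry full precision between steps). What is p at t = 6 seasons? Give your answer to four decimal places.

0.2900

Update rule: p ← p + [c·p·(1−p) − e·p]·Δt with Δt = 1.
step 1: Δp = -0.08573, p = 0.38427
step 2: Δp = -0.03978, p = 0.34449
step 3: Δp = -0.02306, p = 0.32143
step 4: Δp = -0.01470, p = 0.30674
step 5: Δp = -0.00988, p = 0.29686
step 6: Δp = -0.00686, p = 0.29000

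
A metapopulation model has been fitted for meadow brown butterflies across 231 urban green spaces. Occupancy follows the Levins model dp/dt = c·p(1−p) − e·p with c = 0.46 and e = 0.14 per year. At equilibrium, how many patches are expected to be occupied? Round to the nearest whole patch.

p* = 1 − e/c = 1 − 0.14/0.46 = 0.6957.
Expected occupied patches = N × p* = 231 × 0.6957 = 160.70 ≈ 161.

161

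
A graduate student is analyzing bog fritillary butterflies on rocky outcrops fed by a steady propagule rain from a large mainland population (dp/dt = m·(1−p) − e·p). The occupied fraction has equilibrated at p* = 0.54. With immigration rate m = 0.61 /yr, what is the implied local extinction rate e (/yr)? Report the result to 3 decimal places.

0.520

At equilibrium m(1−p*) = e·p*, so e = m(1−p*)/p*.
e = 0.61 × 0.4600 / 0.54 = 0.5196.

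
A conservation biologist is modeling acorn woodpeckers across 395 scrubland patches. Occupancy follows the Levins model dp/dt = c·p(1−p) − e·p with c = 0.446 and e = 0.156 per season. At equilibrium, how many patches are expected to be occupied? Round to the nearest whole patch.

p* = 1 − e/c = 1 − 0.156/0.446 = 0.6502.
Expected occupied patches = N × p* = 395 × 0.6502 = 256.84 ≈ 257.

257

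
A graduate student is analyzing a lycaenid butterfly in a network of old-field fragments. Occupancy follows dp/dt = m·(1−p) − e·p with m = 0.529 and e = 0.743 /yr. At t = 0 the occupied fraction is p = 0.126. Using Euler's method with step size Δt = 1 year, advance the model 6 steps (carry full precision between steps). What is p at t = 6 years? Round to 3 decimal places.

Update rule: p ← p + [m·(1−p) − e·p]·Δt with Δt = 1.
step 1: Δp = +0.36873, p = 0.49473
step 2: Δp = -0.10029, p = 0.39443
step 3: Δp = +0.02728, p = 0.42171
step 4: Δp = -0.00742, p = 0.41429
step 5: Δp = +0.00202, p = 0.41631
step 6: Δp = -0.00055, p = 0.41576

0.416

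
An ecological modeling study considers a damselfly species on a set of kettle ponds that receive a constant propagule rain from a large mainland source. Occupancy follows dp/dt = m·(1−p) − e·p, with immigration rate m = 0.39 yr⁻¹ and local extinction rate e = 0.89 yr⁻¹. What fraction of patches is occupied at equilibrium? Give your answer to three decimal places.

Setting dp/dt = 0: m − m·p* = e·p*, so m = (m+e)·p*.
p* = m/(m+e) = 0.39/(0.39+0.89) = 0.39/1.2800 = 0.3047.

0.305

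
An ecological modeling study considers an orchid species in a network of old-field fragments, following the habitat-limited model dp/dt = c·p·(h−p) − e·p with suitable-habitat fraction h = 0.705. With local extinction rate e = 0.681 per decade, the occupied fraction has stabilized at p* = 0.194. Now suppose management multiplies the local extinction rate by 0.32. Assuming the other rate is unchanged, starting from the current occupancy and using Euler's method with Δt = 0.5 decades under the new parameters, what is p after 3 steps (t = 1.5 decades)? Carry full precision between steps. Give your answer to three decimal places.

0.336

Balance c(h−p*) = e gives c = e/(0.705 − 0.19400) = 0.681/0.51100 = 1.33268.
Starting from p₀ = 0.19400; update p ← p + (dp/dt)·Δt with the new parameters.
  1  |  dp/dt·Δt = +0.044919  |  p_1 = 0.238919
  2  |  dp/dt·Δt = +0.048168  |  p_2 = 0.287087
  3  |  dp/dt·Δt = +0.048665  |  p_3 = 0.335752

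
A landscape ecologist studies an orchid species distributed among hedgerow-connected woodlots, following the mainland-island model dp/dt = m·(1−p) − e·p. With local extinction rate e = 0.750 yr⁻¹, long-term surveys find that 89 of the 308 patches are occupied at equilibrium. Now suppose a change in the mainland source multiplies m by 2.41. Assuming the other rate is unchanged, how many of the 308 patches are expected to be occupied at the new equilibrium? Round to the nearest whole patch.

152

Observed p* = 89/308 = 0.28896.
Balance m(1−p*) = e·p* gives m = e·p*/(1−p*) = 0.750×0.28896/0.71104 = 0.30479.
New p* = m/(m+e) = 0.73454/(0.73454+0.75000) = 0.49479.
Expected occupied = 308 × 0.49479 = 152.40 ≈ 152.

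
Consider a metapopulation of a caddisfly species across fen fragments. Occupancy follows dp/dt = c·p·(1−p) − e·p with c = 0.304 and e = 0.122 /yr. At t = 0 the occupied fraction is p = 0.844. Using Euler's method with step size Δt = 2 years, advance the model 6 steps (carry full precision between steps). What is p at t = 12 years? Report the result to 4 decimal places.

0.6082

Update rule: p ← p + [c·p·(1−p) − e·p]·Δt with Δt = 2.
t = 2: p = 0.84400 + (-0.12588) = 0.71812
t = 4: p = 0.71812 + (-0.05215) = 0.66597
t = 6: p = 0.66597 + (-0.02724) = 0.63873
t = 8: p = 0.63873 + (-0.01555) = 0.62318
t = 10: p = 0.62318 + (-0.00928) = 0.61390
t = 12: p = 0.61390 + (-0.00568) = 0.60822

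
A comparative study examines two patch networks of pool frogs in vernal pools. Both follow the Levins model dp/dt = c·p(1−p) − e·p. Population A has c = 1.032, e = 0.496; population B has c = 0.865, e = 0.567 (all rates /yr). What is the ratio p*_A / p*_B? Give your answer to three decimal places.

A: p*_A = 1 − 0.496/1.032 = 0.5194.
B: p*_B = 1 − 0.567/0.865 = 0.3445.
p*_A / p*_B = 0.5194/0.3445 = 1.5076.

1.508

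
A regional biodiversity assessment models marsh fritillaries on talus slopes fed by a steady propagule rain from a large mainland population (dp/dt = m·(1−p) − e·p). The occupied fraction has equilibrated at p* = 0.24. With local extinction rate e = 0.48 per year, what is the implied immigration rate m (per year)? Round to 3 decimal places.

0.152

At equilibrium m(1−p*) = e·p*, so m = e·p*/(1−p*).
m = 0.48 × 0.24 / 0.7600 = 0.1152/0.7600 = 0.1516.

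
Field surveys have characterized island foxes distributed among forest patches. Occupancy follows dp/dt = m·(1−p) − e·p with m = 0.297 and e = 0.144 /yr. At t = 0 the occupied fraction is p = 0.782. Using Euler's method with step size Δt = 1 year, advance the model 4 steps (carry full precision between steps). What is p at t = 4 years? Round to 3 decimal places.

Update rule: p ← p + [m·(1−p) − e·p]·Δt with Δt = 1.
p: 0.78200 → 0.73414  (Δp = -0.04786)
p: 0.73414 → 0.70738  (Δp = -0.02675)
p: 0.70738 → 0.69243  (Δp = -0.01496)
p: 0.69243 → 0.68407  (Δp = -0.00836)

0.684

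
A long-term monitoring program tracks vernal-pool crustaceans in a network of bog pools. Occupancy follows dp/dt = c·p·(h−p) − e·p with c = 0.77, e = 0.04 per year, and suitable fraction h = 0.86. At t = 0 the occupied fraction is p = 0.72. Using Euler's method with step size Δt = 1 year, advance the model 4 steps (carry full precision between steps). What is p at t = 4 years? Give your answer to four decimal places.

Update rule: p ← p + [c·p·(h−p) − e·p]·Δt with Δt = 1.
p: 0.72000 → 0.76882  (Δp = +0.04882)
p: 0.76882 → 0.79204  (Δp = +0.02323)
p: 0.79204 → 0.80181  (Δp = +0.00976)
p: 0.80181 → 0.80566  (Δp = +0.00386)

0.8057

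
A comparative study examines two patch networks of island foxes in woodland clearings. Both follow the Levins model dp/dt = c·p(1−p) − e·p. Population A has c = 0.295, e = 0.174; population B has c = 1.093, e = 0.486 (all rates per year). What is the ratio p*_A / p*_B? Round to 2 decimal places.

0.74

A: p*_A = 1 − 0.174/0.295 = 0.4102.
B: p*_B = 1 − 0.486/1.093 = 0.5554.
p*_A / p*_B = 0.4102/0.5554 = 0.7386.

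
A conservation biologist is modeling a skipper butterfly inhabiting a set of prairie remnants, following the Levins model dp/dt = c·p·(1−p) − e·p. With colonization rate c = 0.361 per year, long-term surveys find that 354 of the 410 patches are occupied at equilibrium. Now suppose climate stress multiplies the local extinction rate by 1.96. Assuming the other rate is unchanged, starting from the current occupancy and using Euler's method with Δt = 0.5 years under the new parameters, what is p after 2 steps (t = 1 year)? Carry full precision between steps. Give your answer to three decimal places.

Observed p* = 354/410 = 0.86341.
Balance c(1−p*) = e gives e = 0.361×(1 − 0.86341) = 0.04931.
Starting from p₀ = 0.86341; update p ← p + (dp/dt)·Δt with the new parameters.
t = 0.5: p = 0.86341 + (-0.02043) = 0.84298
t = 1: p = 0.84298 + (-0.01684) = 0.82614

0.826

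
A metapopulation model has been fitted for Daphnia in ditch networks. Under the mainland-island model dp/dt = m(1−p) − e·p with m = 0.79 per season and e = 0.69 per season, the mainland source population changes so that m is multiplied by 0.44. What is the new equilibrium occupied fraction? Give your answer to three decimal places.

0.335

Before: p* = 0.79/(0.79+0.69) = 0.5338.
After: m = 0.3476, e = 0.69; p* = 0.3476/1.0376 = 0.3350.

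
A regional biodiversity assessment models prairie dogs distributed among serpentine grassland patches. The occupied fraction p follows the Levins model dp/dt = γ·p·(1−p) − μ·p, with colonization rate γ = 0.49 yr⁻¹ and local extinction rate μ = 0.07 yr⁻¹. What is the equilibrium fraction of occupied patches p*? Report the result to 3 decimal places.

At equilibrium, colonization balances extinction: γ·p*·(1−p*) = μ·p*.
So p* = 1 − μ/γ = 1 − 0.07/0.49 = 1 − 0.1429 = 0.8571.

0.857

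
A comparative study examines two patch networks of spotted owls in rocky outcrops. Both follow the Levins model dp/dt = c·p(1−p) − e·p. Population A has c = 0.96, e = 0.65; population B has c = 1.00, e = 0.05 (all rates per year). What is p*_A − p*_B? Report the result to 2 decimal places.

A: p*_A = 1 − 0.65/0.96 = 0.3229.
B: p*_B = 1 − 0.05/1.00 = 0.9500.
p*_A − p*_B = 0.3229 − 0.9500 = -0.6271.

-0.63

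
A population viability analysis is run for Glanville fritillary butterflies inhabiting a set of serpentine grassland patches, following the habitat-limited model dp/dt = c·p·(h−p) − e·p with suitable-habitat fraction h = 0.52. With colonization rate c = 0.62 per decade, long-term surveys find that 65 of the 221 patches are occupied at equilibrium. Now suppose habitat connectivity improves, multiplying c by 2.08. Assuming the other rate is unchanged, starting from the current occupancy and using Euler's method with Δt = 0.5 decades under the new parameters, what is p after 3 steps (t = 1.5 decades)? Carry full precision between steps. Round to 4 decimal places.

0.3521

Observed p* = 65/221 = 0.29412.
Balance c(h−p*) = e gives e = 0.62×(0.52 − 0.29412) = 0.14005.
Starting from p₀ = 0.29412; update p ← p + (dp/dt)·Δt with the new parameters.
step 1: Δp = +0.02224, p = 0.31636
step 2: Δp = +0.01939, p = 0.33575
step 3: Δp = +0.01638, p = 0.35213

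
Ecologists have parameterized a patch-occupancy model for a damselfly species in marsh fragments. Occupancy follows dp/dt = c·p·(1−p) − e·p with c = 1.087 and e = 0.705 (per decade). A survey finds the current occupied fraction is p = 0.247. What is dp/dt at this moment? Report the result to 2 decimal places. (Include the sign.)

Colonization term: c·p·(1−p) = 1.087×0.247×0.7530 = 0.20217.
Extinction term: e·p = 0.17413.
dp/dt = 0.20217 − 0.17413 = 0.02804.

0.03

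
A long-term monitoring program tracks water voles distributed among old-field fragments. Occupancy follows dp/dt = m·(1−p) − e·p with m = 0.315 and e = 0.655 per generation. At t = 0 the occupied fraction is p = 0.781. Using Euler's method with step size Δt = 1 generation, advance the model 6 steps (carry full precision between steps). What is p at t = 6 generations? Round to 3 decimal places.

Update rule: p ← p + [m·(1−p) − e·p]·Δt with Δt = 1.
p: 0.78100 → 0.33843  (Δp = -0.44257)
p: 0.33843 → 0.32515  (Δp = -0.01328)
p: 0.32515 → 0.32475  (Δp = -0.00040)
p: 0.32475 → 0.32474  (Δp = -0.00001)
p: 0.32474 → 0.32474  (Δp = -0.00000)
p: 0.32474 → 0.32474  (Δp = -0.00000)

0.325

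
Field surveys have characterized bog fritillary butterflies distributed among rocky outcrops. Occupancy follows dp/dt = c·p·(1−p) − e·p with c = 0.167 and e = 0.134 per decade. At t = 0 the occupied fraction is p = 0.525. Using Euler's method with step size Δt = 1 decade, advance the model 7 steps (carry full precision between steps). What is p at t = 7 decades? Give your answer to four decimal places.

Update rule: p ← p + [c·p·(1−p) − e·p]·Δt with Δt = 1.
t = 1: p = 0.52500 + (-0.02870) = 0.49630
t = 2: p = 0.49630 + (-0.02476) = 0.47154
t = 3: p = 0.47154 + (-0.02157) = 0.44997
t = 4: p = 0.44997 + (-0.01896) = 0.43100
t = 5: p = 0.43100 + (-0.01680) = 0.41420
t = 6: p = 0.41420 + (-0.01498) = 0.39922
t = 7: p = 0.39922 + (-0.01344) = 0.38578

0.3858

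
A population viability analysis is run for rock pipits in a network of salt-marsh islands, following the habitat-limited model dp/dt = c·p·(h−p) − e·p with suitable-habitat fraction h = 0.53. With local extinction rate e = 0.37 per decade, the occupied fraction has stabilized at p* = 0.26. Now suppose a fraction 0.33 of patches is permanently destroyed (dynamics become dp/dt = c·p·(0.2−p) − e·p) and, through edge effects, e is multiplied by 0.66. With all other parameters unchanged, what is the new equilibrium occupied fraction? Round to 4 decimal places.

0.0218

Balance c(h−p*) = e gives c = e/(0.53 − 0.26000) = 0.37/0.27000 = 1.37037.
New p* = 0.2 − e/c = 0.2 − 0.24420/1.37037 = 0.02180.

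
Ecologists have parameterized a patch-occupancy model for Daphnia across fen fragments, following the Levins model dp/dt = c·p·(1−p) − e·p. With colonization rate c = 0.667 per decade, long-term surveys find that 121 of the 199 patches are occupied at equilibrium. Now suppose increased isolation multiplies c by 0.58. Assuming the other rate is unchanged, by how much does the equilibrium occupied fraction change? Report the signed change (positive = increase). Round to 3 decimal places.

Observed p* = 121/199 = 0.60804.
Balance c(1−p*) = e gives e = 0.667×(1 − 0.60804) = 0.26144.
New p* = 1 − e/c = 1 − 0.26144/0.38686 = 0.32420.
Δp* = 0.32420 − 0.60804 = -0.28384.

-0.284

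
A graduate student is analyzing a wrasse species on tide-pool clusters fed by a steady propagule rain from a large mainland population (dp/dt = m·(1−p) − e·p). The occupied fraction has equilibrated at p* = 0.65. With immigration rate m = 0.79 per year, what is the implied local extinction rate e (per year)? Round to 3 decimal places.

0.425

At equilibrium m(1−p*) = e·p*, so e = m(1−p*)/p*.
e = 0.79 × 0.3500 / 0.65 = 0.4254.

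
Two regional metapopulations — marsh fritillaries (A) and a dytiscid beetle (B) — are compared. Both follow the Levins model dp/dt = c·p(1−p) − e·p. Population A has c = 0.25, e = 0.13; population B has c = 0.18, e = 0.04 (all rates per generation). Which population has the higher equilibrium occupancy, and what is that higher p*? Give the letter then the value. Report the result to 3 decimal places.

B, 0.778

A: p*_A = 1 − 0.13/0.25 = 0.4800.
B: p*_B = 1 − 0.04/0.18 = 0.7778.
B is higher at 0.7778.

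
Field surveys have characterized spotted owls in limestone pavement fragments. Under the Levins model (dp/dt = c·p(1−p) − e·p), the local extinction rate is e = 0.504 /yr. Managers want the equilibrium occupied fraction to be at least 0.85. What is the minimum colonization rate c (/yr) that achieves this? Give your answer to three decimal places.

3.360

p* = 1 − e/c ≥ 0.85 requires e/c ≤ 0.1500, i.e. c ≥ e/0.1500.
c_min = 0.504/0.1500 = 3.3600.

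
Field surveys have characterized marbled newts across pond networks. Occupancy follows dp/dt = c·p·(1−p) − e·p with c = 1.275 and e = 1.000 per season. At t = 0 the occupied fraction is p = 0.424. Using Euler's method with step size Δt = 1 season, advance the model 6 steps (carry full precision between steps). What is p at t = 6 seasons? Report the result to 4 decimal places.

Update rule: p ← p + [c·p·(1−p) − e·p]·Δt with Δt = 1.
p: 0.42400 → 0.31139  (Δp = -0.11261)
p: 0.31139 → 0.27339  (Δp = -0.03799)
p: 0.27339 → 0.25328  (Δp = -0.02011)
p: 0.25328 → 0.24114  (Δp = -0.01214)
p: 0.24114 → 0.23331  (Δp = -0.00783)
p: 0.23331 → 0.22807  (Δp = -0.00524)

0.2281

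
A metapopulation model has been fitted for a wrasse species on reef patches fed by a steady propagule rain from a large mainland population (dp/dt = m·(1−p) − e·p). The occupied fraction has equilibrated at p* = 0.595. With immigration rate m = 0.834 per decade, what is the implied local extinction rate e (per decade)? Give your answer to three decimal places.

0.568

At equilibrium m(1−p*) = e·p*, so e = m(1−p*)/p*.
e = 0.834 × 0.4050 / 0.595 = 0.5677.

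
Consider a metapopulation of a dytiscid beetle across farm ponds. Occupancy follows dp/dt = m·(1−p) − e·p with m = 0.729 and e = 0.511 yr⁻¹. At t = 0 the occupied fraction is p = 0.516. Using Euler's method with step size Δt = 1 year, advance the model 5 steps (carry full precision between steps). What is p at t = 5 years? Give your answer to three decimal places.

0.588

Update rule: p ← p + [m·(1−p) − e·p]·Δt with Δt = 1.
step 1: Δp = +0.08916, p = 0.60516
step 2: Δp = -0.02140, p = 0.58376
step 3: Δp = +0.00514, p = 0.58890
step 4: Δp = -0.00123, p = 0.58766
step 5: Δp = +0.00030, p = 0.58796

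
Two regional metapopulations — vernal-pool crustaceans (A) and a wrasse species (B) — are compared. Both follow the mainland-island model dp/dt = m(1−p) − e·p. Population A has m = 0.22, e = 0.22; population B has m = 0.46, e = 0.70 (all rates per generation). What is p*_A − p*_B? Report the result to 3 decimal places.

0.103

A: p*_A = m/(m+e) = 0.22/0.4400 = 0.5000.
B: p*_B = 0.46/1.1600 = 0.3966.
p*_A − p*_B = 0.5000 − 0.3966 = 0.1034.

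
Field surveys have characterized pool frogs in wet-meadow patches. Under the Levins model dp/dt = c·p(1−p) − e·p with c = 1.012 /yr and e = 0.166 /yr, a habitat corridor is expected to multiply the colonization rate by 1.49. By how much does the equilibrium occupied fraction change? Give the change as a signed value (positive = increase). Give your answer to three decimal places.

0.054

Before: p* = 1 − 0.166/1.012 = 0.8360.
After the change, c = 1.50788, e = 0.166, so p* = 1 − 0.166/1.50788 = 0.8899.
Δp* = 0.8899 − 0.8360 = +0.0539.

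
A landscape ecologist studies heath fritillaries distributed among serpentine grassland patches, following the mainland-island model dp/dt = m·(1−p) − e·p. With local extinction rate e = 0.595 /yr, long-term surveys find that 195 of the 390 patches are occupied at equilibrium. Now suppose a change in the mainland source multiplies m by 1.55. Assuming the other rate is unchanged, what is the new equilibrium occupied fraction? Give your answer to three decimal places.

Observed p* = 195/390 = 0.50000.
Balance m(1−p*) = e·p* gives m = e·p*/(1−p*) = 0.595×0.50000/0.50000 = 0.59500.
New p* = m/(m+e) = 0.92225/(0.92225+0.59500) = 0.60784.

0.608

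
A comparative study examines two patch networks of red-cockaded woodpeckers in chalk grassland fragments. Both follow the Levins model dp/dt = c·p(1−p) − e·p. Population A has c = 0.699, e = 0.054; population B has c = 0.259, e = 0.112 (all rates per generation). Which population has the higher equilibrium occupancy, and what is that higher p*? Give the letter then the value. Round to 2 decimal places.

A: p*_A = 1 − 0.054/0.699 = 0.9227.
B: p*_B = 1 − 0.112/0.259 = 0.5676.
A is higher at 0.9227.

A, 0.92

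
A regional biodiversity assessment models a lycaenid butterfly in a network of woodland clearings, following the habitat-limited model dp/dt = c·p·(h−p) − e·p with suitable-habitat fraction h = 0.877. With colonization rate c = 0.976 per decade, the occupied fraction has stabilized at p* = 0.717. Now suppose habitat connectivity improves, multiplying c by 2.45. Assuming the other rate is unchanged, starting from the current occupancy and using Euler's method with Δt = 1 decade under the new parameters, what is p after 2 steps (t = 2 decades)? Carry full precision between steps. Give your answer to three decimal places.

Balance c(h−p*) = e gives e = 0.976×(0.877 − 0.71700) = 0.15616.
Starting from p₀ = 0.71700; update p ← p + (dp/dt)·Δt with the new parameters.
  1  |  dp/dt·Δt = +0.162352  |  p_1 = 0.879352
  2  |  dp/dt·Δt = -0.142265  |  p_2 = 0.737087

0.737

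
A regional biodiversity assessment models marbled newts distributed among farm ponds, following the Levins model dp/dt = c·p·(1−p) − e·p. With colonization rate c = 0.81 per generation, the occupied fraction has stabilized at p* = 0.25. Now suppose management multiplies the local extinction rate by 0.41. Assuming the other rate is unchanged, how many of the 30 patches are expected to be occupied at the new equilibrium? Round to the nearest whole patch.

21

Balance c(1−p*) = e gives e = 0.81×(1 − 0.25000) = 0.60750.
New p* = 1 − e/c = 1 − 0.24907/0.81000 = 0.69251.
Expected occupied = 30 × 0.69251 = 20.78 ≈ 21.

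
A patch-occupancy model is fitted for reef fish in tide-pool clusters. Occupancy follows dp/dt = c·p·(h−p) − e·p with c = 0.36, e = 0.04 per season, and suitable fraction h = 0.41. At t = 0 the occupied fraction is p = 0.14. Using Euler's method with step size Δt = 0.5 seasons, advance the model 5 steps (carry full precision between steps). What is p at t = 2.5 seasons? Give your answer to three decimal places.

Update rule: p ← p + [c·p·(h−p) − e·p]·Δt with Δt = 0.5.
p: 0.14000 → 0.14400  (Δp = +0.00400)
p: 0.14400 → 0.14802  (Δp = +0.00401)
p: 0.14802 → 0.15204  (Δp = +0.00402)
p: 0.15204 → 0.15606  (Δp = +0.00402)
p: 0.15606 → 0.16007  (Δp = +0.00401)

0.160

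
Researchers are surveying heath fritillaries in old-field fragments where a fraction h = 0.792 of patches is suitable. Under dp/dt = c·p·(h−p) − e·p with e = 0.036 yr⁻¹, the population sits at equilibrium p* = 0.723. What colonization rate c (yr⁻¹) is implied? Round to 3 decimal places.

At equilibrium c(h−p*) = e, so c = e/(h−p*).
c = 0.036/(0.792 − 0.723) = 0.036/0.0690 = 0.5217.

0.522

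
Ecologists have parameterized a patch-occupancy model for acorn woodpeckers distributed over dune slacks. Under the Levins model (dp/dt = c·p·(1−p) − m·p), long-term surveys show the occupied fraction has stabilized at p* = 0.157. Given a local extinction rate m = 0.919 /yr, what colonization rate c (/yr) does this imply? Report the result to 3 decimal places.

At equilibrium c(1−p*) = m, so c = m/(1−p*).
c = 0.919/(1 − 0.157) = 0.919/0.8430 = 1.0902.

1.090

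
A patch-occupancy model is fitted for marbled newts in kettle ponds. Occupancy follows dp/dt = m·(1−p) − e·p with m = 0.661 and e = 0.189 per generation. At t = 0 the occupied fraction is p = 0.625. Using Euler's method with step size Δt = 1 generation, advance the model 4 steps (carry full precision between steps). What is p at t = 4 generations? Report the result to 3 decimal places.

Update rule: p ← p + [m·(1−p) − e·p]·Δt with Δt = 1.
  1  |  dp/dt·Δt = +0.129750  |  p_1 = 0.754750
  2  |  dp/dt·Δt = +0.019462  |  p_2 = 0.774212
  3  |  dp/dt·Δt = +0.002919  |  p_3 = 0.777132
  4  |  dp/dt·Δt = +0.000438  |  p_4 = 0.777570

0.778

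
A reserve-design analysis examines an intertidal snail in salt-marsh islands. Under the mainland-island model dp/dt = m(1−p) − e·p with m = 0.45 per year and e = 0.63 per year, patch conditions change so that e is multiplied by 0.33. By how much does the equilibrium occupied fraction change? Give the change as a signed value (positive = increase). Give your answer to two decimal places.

0.27

Before: p* = 0.45/(0.45+0.63) = 0.4167.
After: m = 0.45, e = 0.2079; p* = 0.45/0.6579 = 0.6840.
Δp* = 0.6840 − 0.4167 = +0.2673.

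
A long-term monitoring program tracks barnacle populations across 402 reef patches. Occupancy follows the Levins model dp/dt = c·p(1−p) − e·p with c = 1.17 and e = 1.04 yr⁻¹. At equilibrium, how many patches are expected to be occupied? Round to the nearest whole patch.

p* = 1 − e/c = 1 − 1.04/1.17 = 0.1111.
Expected occupied patches = N × p* = 402 × 0.1111 = 44.67 ≈ 45.

45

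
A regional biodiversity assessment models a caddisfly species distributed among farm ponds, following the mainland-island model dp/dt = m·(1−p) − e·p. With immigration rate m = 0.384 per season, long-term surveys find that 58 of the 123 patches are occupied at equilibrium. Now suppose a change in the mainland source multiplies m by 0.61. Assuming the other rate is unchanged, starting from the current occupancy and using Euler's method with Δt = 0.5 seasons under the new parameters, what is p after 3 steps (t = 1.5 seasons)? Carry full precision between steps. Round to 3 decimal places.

Observed p* = 58/123 = 0.47154.
Balance m(1−p*) = e·p* gives e = m(1−p*)/p* = 0.384×0.52846/0.47154 = 0.43034.
Starting from p₀ = 0.47154; update p ← p + (dp/dt)·Δt with the new parameters.
p: 0.47154 → 0.43197  (Δp = -0.03957)
p: 0.43197 → 0.40555  (Δp = -0.02642)
p: 0.40555 → 0.38791  (Δp = -0.01764)

0.388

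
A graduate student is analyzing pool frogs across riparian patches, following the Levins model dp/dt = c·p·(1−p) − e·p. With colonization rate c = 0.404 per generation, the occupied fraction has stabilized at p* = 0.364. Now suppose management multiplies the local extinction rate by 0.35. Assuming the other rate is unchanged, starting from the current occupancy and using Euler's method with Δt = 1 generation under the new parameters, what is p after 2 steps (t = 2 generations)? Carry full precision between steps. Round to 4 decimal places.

0.4853

Balance c(1−p*) = e gives e = 0.404×(1 − 0.36400) = 0.25694.
Starting from p₀ = 0.36400; update p ← p + (dp/dt)·Δt with the new parameters.
step 1: Δp = +0.06079, p = 0.42479
step 2: Δp = +0.06051, p = 0.48531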